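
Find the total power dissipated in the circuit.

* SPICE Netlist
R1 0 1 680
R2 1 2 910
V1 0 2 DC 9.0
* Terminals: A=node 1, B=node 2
Nodal analysis, taking node 2 as the 0 V reference.
Source V1 fixes V_0 = 9 V.
KCL at each unknown node (sum of currents leaving = 0; resistances in Ω):
  Node 1: (V_1 - 9)/680 + (V_1 - 0)/910 = 0
Collecting terms: 0.002569 × V_1 = 0.01324  =>  V_1 = 5.151 V
Power in each resistor, P = (ΔV)²/R:
  P_R1 = (9 - 5.151)²/680 = 0.02179 W
  P_R2 = (5.151 - 0)²/910 = 0.02916 W
P_total = P_R1 + P_R2 = 0.05094 W

Final answer: 0.05094 W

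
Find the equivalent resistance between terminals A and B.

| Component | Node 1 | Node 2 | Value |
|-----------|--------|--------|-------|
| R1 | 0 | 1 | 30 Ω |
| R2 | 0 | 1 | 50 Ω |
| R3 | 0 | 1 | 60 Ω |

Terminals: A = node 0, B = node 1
Reduce the network between node 0 (A) and node 1 (B) by series/parallel combination:
  Rp1 = R1 ‖ R2 ‖ R3 (parallel, all between nodes 0 and 1) = 1/(1/30 + 1/50 + 1/60) = 14.29 Ω
R_eq = 14.29 Ω

Final answer: 14.29 Ω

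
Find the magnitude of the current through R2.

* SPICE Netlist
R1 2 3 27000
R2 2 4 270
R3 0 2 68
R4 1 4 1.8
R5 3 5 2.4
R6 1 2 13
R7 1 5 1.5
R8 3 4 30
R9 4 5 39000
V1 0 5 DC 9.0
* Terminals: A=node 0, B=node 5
Nodal analysis, taking node 5 as the 0 V reference.
Source V1 fixes V_0 = 9 V.
KCL at each unknown node (sum of currents leaving = 0; resistances in Ω):
  Node 1: (V_1 - V_4)/1.8 + (V_1 - V_2)/13 + (V_1 - 0)/1.5 = 0
  Node 2: (V_2 - V_3)/27000 + (V_2 - V_4)/270 + (V_2 - 9)/68 + (V_2 - V_1)/13 = 0
  Node 3: (V_3 - V_2)/27000 + (V_3 - 0)/2.4 + (V_3 - V_4)/30 = 0
  Node 4: (V_4 - V_2)/270 + (V_4 - V_1)/1.8 + (V_4 - V_3)/30 + (V_4 - 0)/39000 = 0
Collecting terms (coefficients in siemens):
  1.299·V_1 - 0.07692·V_2 - 0.5556·V_4 = 0
  0.09537·V_2 - 0.07692·V_1 - 0.00003704·V_3 - 0.003704·V_4 = 0.1324
  0.45·V_3 - 0.00003704·V_2 - 0.03333·V_4 = 0
  0.5926·V_4 - 0.5556·V_1 - 0.003704·V_2 - 0.03333·V_3 = 0
Solving these 4 simultaneous equations (Gaussian elimination) gives:
  V_1 = 0.1576 V, V_2 = 1.521 V, V_3 = 0.01182 V, V_4 = 0.1579 V
I_R2 = (V_2 - V_4)/R2 = (1.521 - 0.1579)/270 = 0.005049 A
|I_R2| = 0.005049 A

Final answer: |I_R2| = 0.005049 A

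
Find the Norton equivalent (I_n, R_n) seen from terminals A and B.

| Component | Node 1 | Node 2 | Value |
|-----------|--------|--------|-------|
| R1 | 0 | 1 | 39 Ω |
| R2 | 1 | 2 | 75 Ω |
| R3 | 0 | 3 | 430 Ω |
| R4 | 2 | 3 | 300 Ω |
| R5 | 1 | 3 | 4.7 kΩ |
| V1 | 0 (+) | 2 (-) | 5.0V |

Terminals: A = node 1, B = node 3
Find the Thévenin equivalent first; then I_n = V_th/R_th and R_n = R_th.
Step 1 — V_th is the open-circuit voltage V_A - V_B (nothing connected across the terminals).
Nodal analysis, taking node 2 as the 0 V reference.
Source V1 fixes V_0 = 5 V.
KCL at each unknown node (sum of currents leaving = 0; resistances in Ω):
  Node 1: (V_1 - 5)/39 + (V_1 - 0)/75 + (V_1 - V_3)/4700 = 0
  Node 3: (V_3 - 5)/430 + (V_3 - 0)/300 + (V_3 - V_1)/4700 = 0
Collecting terms (coefficients in siemens):
  0.03919·V_1 - 0.0002128·V_3 = 0.1282
  0.005872·V_3 - 0.0002128·V_1 = 0.01163
Determinant D = (0.03919)(0.005872) - (-0.0002128)(-0.0002128) = 0.00023
V_1 = [(0.1282)(0.005872) - (-0.0002128)(0.01163)]/D = 3.283 V
V_3 = [(0.03919)(0.01163) - (0.1282)(-0.0002128)]/D = 2.099 V
V_th = V_1 - V_3 = 3.283 - 2.099 = 1.184 V
Step 2 — R_th: zero the source — replace V1 by a short circuit (node 2 merges into node 0) — and find the resistance seen between A (node 1) and B (node 3).
Reduce the network between node 1 (A) and node 3 (B) by series/parallel combination:
  Rp1 = R1 ‖ R2 (parallel, both between nodes 0 and 1) = 1/(1/39 + 1/75) = 25.66 Ω
  Rp2 = R3 ‖ R4 (parallel, both between nodes 0 and 3) = 1/(1/430 + 1/300) = 176.7 Ω
  Rs1 = Rp1 + Rp2 (series, joined only at node 0) = 25.66 + 176.7 = 202.4 Ω
  Rp3 = R5 ‖ Rs1 (parallel, both between nodes 1 and 3) = 1/(1/4700 + 1/202.4) = 194 Ω
R_th = 194 Ω
I_n = V_th/R_th = 1.184/194 = 0.006101 A, and R_n = R_th = 194 Ω

Final answer: I_n = 0.006101 A, R_n = 194 Ω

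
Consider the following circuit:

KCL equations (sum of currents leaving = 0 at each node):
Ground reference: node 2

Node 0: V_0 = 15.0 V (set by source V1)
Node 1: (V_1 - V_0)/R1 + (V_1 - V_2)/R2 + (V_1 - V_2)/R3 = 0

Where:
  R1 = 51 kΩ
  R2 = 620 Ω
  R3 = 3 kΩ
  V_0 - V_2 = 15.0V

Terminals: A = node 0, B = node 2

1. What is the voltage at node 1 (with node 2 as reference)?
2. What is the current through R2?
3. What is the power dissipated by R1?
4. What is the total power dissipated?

Nodal analysis, taking node 2 as the 0 V reference.
Source V1 fixes V_0 = 15 V.
KCL at each unknown node (sum of currents leaving = 0; resistances in Ω):
  Node 1: (V_1 - 15)/51000 + (V_1 - 0)/620 + (V_1 - 0)/3000 = 0
Collecting terms: 0.001966 × V_1 = 0.0002941  =>  V_1 = 0.1496 V
Part 1:
  Read off the nodal solution: V_1 = 0.1496 V
Part 2:
  I_R2 = (V_1 - V_2)/R2 = (0.1496 - 0)/620 = 0.0002413 A
  Magnitude: I_R2 = 0.0002413 A
Part 3:
  I_R1 = (V_0 - V_1)/R1 = (15 - 0.1496)/51000 = 0.0002912 A
  P_R1 = I_R1² × R1 = (0.0002912)² × 51000 = 0.004324 W
Part 4:
  Power in each resistor, P = (ΔV)²/R:
    P_R1 = (15 - 0.1496)²/51000 = 0.004324 W
    P_R2 = (0.1496 - 0)²/620 = 0.0000361 W
    P_R3 = (0.1496 - 0)²/3000 = 0.000007461 W
  P_total = P_R1 + P_R2 + P_R3 = 0.004368 W

Final answers:
1. V_1 = 0.1496 V
2. I_R2 = 0.0002413 A
3. P_R1 = 0.004324 W
4. P_total = 0.004368 W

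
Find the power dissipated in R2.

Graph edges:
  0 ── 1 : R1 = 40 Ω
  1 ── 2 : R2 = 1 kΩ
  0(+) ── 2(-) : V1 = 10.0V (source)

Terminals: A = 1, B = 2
Nodal analysis, taking node 2 as the 0 V reference.
Source V1 fixes V_0 = 10 V.
KCL at each unknown node (sum of currents leaving = 0; resistances in Ω):
  Node 1: (V_1 - 10)/40 + (V_1 - 0)/1000 = 0
Collecting terms: 0.026 × V_1 = 0.25  =>  V_1 = 9.615 V
I_R2 = (V_1 - V_2)/R2 = (9.615 - 0)/1000 = 0.009615 A
P_R2 = I_R2² × R2 = (0.009615)² × 1000 = 0.09246 W

Final answer: 0.09246 W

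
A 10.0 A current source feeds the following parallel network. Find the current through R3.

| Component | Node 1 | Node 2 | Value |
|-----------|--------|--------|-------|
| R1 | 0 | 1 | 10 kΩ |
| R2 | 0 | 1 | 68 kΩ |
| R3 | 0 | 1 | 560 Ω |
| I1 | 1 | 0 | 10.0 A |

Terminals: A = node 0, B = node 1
All resistors sit directly between nodes 0 and 1, so they are in parallel and share one voltage V; the full source current 10 A splits among them.
1/R_par = 1/10000 + 1/68000 + 1/560 = 0.0019 S  =>  R_par = 526.2 Ω
V = I × R_par = 10 × 526.2 = 5262 V
I_R3 = V/R3 = 5262/560 = 9.396 A

Final answer: 9.396 A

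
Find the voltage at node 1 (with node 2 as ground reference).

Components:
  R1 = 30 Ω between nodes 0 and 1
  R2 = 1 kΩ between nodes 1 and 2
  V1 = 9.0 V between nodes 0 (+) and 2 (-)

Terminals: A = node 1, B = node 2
Nodal analysis, taking node 2 as the 0 V reference.
Source V1 fixes V_0 = 9 V.
KCL at each unknown node (sum of currents leaving = 0; resistances in Ω):
  Node 1: (V_1 - 9)/30 + (V_1 - 0)/1000 = 0
Collecting terms: 0.03433 × V_1 = 0.3  =>  V_1 = 8.738 V
The requested potential is V_1 = 8.738 V.

Final answer: V_1 = 8.738 V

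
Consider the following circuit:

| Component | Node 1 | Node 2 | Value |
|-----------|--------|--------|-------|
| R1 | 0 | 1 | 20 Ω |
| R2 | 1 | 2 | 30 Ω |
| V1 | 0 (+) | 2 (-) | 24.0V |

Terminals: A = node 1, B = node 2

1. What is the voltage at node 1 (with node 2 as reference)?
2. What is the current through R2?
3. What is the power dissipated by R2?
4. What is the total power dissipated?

Nodal analysis, taking node 2 as the 0 V reference.
Source V1 fixes V_0 = 24 V.
KCL at each unknown node (sum of currents leaving = 0; resistances in Ω):
  Node 1: (V_1 - 24)/20 + (V_1 - 0)/30 = 0
Collecting terms: 0.08333 × V_1 = 1.2  =>  V_1 = 14.4 V
Part 1:
  Read off the nodal solution: V_1 = 14.4 V
Part 2:
  I_R2 = (V_1 - V_2)/R2 = (14.4 - 0)/30 = 0.48 A
  Magnitude: I_R2 = 0.48 A
Part 3:
  I_R2 = (V_1 - V_2)/R2 = (14.4 - 0)/30 = 0.48 A
  P_R2 = I_R2² × R2 = (0.48)² × 30 = 6.912 W
Part 4:
  Power in each resistor, P = (ΔV)²/R:
    P_R1 = (24 - 14.4)²/20 = 4.608 W
    P_R2 = (14.4 - 0)²/30 = 6.912 W
  P_total = P_R1 + P_R2 = 11.52 W

Final answers:
1. V_1 = 14.4 V
2. I_R2 = 0.48 A
3. P_R2 = 6.912 W
4. P_total = 11.52 W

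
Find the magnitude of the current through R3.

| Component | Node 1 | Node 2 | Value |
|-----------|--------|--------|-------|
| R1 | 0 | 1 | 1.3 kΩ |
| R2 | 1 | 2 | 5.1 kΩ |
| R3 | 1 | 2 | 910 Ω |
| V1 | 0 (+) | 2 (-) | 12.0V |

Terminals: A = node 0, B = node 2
Nodal analysis, taking node 2 as the 0 V reference.
Source V1 fixes V_0 = 12 V.
KCL at each unknown node (sum of currents leaving = 0; resistances in Ω):
  Node 1: (V_1 - 12)/1300 + (V_1 - 0)/5100 + (V_1 - 0)/910 = 0
Collecting terms: 0.002064 × V_1 = 0.009231  =>  V_1 = 4.472 V
I_R3 = (V_1 - V_2)/R3 = (4.472 - 0)/910 = 0.004914 A
|I_R3| = 0.004914 A

Final answer: |I_R3| = 0.004914 A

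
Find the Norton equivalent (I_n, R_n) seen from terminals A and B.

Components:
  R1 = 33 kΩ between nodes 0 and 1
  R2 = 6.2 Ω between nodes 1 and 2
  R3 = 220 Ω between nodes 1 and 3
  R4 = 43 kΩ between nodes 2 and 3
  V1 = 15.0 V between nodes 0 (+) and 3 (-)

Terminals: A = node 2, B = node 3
Find the Thévenin equivalent first; then I_n = V_th/R_th and R_n = R_th.
Step 1 — V_th is the open-circuit voltage V_A - V_B (nothing connected across the terminals).
Nodal analysis, taking node 3 as the 0 V reference.
Source V1 fixes V_0 = 15 V.
KCL at each unknown node (sum of currents leaving = 0; resistances in Ω):
  Node 1: (V_1 - 15)/33000 + (V_1 - V_2)/6.2 + (V_1 - 0)/220 = 0
  Node 2: (V_2 - V_1)/6.2 + (V_2 - 0)/43000 = 0
Collecting terms (coefficients in siemens):
  0.1659·V_1 - 0.1613·V_2 = 0.0004545
  0.1613·V_2 - 0.1613·V_1 = 0
Determinant D = (0.1659)(0.1613) - (-0.1613)(-0.1613) = 0.0007419
V_1 = [(0.0004545)(0.1613) - (-0.1613)(0)]/D = 0.09884 V
V_2 = [(0.1659)(0) - (0.0004545)(-0.1613)]/D = 0.09882 V
V_th = V_2 - V_3 = 0.09882 - 0 = 0.09882 V
Step 2 — R_th: zero the source — replace V1 by a short circuit (node 3 merges into node 0) — and find the resistance seen between A (node 2) and B (node 0).
Reduce the network between node 2 (A) and node 0 (B) by series/parallel combination:
  Rp1 = R1 ‖ R3 (parallel, both between nodes 0 and 1) = 1/(1/33000 + 1/220) = 218.5 Ω
  Rs1 = R2 + Rp1 (series, joined only at node 1) = 6.2 + 218.5 = 224.7 Ω
  Rp2 = R4 ‖ Rs1 (parallel, both between nodes 0 and 2) = 1/(1/43000 + 1/224.7) = 223.6 Ω
R_th = 223.6 Ω
I_n = V_th/R_th = 0.09882/223.6 = 0.000442 A, and R_n = R_th = 223.6 Ω

Final answer: I_n = 0.000442 A, R_n = 223.6 Ω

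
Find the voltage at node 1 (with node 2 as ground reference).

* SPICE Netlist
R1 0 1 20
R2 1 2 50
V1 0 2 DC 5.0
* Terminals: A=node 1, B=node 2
Nodal analysis, taking node 2 as the 0 V reference.
Source V1 fixes V_0 = 5 V.
KCL at each unknown node (sum of currents leaving = 0; resistances in Ω):
  Node 1: (V_1 - 5)/20 + (V_1 - 0)/50 = 0
Collecting terms: 0.07 × V_1 = 0.25  =>  V_1 = 3.571 V
The requested potential is V_1 = 3.571 V.

Final answer: V_1 = 3.571 V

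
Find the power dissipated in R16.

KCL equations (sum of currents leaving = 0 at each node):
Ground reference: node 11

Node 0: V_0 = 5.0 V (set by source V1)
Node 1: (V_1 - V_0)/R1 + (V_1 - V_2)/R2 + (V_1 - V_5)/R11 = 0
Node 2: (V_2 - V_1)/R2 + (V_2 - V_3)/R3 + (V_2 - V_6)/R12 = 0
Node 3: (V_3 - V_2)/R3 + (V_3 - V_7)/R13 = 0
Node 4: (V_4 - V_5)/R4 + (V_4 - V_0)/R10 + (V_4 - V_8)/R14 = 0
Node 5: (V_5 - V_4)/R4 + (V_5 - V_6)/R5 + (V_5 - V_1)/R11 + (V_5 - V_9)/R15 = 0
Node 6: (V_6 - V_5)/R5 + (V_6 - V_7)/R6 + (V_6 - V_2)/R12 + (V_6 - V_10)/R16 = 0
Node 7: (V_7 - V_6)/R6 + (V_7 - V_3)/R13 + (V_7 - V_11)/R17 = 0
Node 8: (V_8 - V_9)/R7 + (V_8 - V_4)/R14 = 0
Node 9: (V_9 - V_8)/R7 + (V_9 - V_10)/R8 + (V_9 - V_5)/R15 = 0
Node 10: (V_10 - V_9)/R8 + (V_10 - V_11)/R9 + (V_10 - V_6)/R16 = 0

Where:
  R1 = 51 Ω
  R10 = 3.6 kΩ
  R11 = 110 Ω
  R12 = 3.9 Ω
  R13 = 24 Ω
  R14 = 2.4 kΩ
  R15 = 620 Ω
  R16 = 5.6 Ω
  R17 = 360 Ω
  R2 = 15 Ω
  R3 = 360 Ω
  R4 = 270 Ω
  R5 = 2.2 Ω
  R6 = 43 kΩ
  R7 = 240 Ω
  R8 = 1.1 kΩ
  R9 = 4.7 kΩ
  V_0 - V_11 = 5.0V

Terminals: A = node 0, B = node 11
Nodal analysis, taking node 11 as the 0 V reference.
Source V1 fixes V_0 = 5 V.
KCL at each unknown node (sum of currents leaving = 0; resistances in Ω):
  Node 1: (V_1 - 5)/51 + (V_1 - V_2)/15 + (V_1 - V_5)/110 = 0
  Node 2: (V_2 - V_1)/15 + (V_2 - V_3)/360 + (V_2 - V_6)/3.9 = 0
  Node 3: (V_3 - V_2)/360 + (V_3 - V_7)/24 = 0
  Node 4: (V_4 - V_5)/270 + (V_4 - 5)/3600 + (V_4 - V_8)/2400 = 0
  Node 5: (V_5 - V_4)/270 + (V_5 - V_6)/2.2 + (V_5 - V_1)/110 + (V_5 - V_9)/620 = 0
  Node 6: (V_6 - V_5)/2.2 + (V_6 - V_7)/43000 + (V_6 - V_2)/3.9 + (V_6 - V_10)/5.6 = 0
  Node 7: (V_7 - V_6)/43000 + (V_7 - V_3)/24 + (V_7 - 0)/360 = 0
  Node 8: (V_8 - V_9)/240 + (V_8 - V_4)/2400 = 0
  Node 9: (V_9 - V_8)/240 + (V_9 - V_10)/1100 + (V_9 - V_5)/620 = 0
  Node 10: (V_10 - V_9)/1100 + (V_10 - 0)/4700 + (V_10 - V_6)/5.6 = 0
Collecting terms (coefficients in siemens):
  0.09537·V_1 - 0.06667·V_2 - 0.009091·V_5 = 0.09804
  0.3259·V_2 - 0.06667·V_1 - 0.002778·V_3 - 0.2564·V_6 = 0
  0.04444·V_3 - 0.002778·V_2 - 0.04167·V_7 = 0
  0.004398·V_4 - 0.003704·V_5 - 0.0004167·V_8 = 0.001389
  0.469·V_5 - 0.009091·V_1 - 0.003704·V_4 - 0.4545·V_6 - 0.001613·V_9 = 0
  0.8896·V_6 - 0.2564·V_2 - 0.4545·V_5 - 0.00002326·V_7 - 0.1786·V_10 = 0
  0.04447·V_7 - 0.04167·V_3 - 0.00002326·V_6 = 0
  0.004583·V_8 - 0.0004167·V_4 - 0.004167·V_9 = 0
  0.006689·V_9 - 0.001613·V_5 - 0.004167·V_8 - 0.0009091·V_10 = 0
  0.1797·V_10 - 0.1786·V_6 - 0.0009091·V_9 = 0
Solving these 10 simultaneous equations (Gaussian elimination) gives:
  V_1 = 4.643 V, V_2 = 4.551 V, V_3 = 2.358 V, V_4 = 4.581 V
  V_5 = 4.552 V, V_6 = 4.55 V, V_7 = 2.212 V, V_8 = 4.556 V
  V_9 = 4.554 V, V_10 = 4.545 V
I_R16 = (V_6 - V_10)/R16 = (4.55 - 4.545)/5.6 = 0.000959 A
P_R16 = I_R16² × R16 = (0.000959)² × 5.6 = 0.00000515 W

Final answer: 5.15e-06 W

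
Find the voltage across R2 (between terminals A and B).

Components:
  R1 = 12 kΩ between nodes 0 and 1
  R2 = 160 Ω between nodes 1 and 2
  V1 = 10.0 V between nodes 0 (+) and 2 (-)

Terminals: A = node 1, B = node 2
R1 and R2 are in series across V1 (node 0 → node 1 → node 2), and the output A–B is taken across R2, so this is a voltage divider.
Series current: I = V1/(R1 + R2) = 10/(12000 + 160) = 10/12160 = 0.0008224 A
V_R2 = I × R2 = V1 × R2/(R1 + R2) = 10 × 160/12160 = 0.1316 V

Final answer: 0.1316 V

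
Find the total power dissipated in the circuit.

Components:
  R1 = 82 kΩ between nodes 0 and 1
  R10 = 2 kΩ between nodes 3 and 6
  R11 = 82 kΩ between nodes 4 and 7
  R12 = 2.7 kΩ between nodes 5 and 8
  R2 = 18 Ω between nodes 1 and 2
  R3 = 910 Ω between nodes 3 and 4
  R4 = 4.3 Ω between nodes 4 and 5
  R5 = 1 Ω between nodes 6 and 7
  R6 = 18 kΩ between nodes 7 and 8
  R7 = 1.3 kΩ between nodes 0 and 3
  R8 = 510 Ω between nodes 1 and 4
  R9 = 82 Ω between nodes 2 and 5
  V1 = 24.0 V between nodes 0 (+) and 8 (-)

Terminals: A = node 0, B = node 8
Nodal analysis, taking node 8 as the 0 V reference.
Source V1 fixes V_0 = 24 V.
KCL at each unknown node (sum of currents leaving = 0; resistances in Ω):
  Node 1: (V_1 - 24)/82000 + (V_1 - V_2)/18 + (V_1 - V_4)/510 = 0
  Node 2: (V_2 - V_1)/18 + (V_2 - V_5)/82 = 0
  Node 3: (V_3 - V_4)/910 + (V_3 - 24)/1300 + (V_3 - V_6)/2000 = 0
  Node 4: (V_4 - V_3)/910 + (V_4 - V_5)/4.3 + (V_4 - V_1)/510 + (V_4 - V_7)/82000 = 0
  Node 5: (V_5 - V_4)/4.3 + (V_5 - V_2)/82 + (V_5 - 0)/2700 = 0
  Node 6: (V_6 - V_7)/1 + (V_6 - V_3)/2000 = 0
  Node 7: (V_7 - V_6)/1 + (V_7 - 0)/18000 + (V_7 - V_4)/82000 = 0
Collecting terms (coefficients in siemens):
  0.05753·V_1 - 0.05556·V_2 - 0.001961·V_4 = 0.0002927
  0.06775·V_2 - 0.05556·V_1 - 0.0122·V_5 = 0
  0.002368·V_3 - 0.001099·V_4 - 0.0005·V_6 = 0.01846
  0.2356·V_4 - 0.001961·V_1 - 0.001099·V_3 - 0.2326·V_5 - 0.0000122·V_7 = 0
  0.2451·V_5 - 0.0122·V_2 - 0.2326·V_4 = 0
  1·V_6 - 0.0005·V_3 - 1·V_7 = 0
  1·V_7 - 0.0000122·V_4 - 1·V_6 = 0
Solving these 7 simultaneous equations (Gaussian elimination) gives:
  V_1 = 12.78 V, V_2 = 12.78 V, V_3 = 16.94 V, V_4 = 12.78 V
  V_5 = 12.76 V, V_6 = 15.19 V, V_7 = 15.19 V
Power in each resistor, P = (ΔV)²/R:
  P_R1 = (24 - 12.78)²/82000 = 0.001535 W
  P_R2 = (12.78 - 12.78)²/18 = 0.0000003874 W
  P_R3 = (16.94 - 12.78)²/910 = 0.01893 W
  P_R4 = (12.78 - 12.76)²/4.3 = 0.00009023 W
  P_R5 = (15.19 - 15.19)²/1 = 0.0000007623 W
  P_R6 = (15.19 - 0)²/18000 = 0.01282 W
  P_R7 = (24 - 16.94)²/1300 = 0.03839 W
  P_R8 = (12.78 - 12.78)²/510 = 0.00000004957 W
  P_R9 = (12.78 - 12.76)²/82 = 0.000001765 W
  P_R10 = (16.94 - 15.19)²/2000 = 0.001525 W
  P_R11 = (12.78 - 15.19)²/82000 = 0.00007047 W
  P_R12 = (12.76 - 0)²/2700 = 0.06035 W
P_total = P_R1 + P_R2 + P_R3 + P_R4 + P_R5 + P_R6 + P_R7 + P_R8 + P_R9 + P_R10 + P_R11 + P_R12 = 0.1337 W

Final answer: 0.1337 W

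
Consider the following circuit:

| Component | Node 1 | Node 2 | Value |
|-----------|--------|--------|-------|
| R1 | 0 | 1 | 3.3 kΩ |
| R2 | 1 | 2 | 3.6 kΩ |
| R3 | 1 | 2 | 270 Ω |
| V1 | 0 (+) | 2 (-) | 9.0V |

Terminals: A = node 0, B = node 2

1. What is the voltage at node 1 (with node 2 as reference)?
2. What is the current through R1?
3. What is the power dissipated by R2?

Nodal analysis, taking node 2 as the 0 V reference.
Source V1 fixes V_0 = 9 V.
KCL at each unknown node (sum of currents leaving = 0; resistances in Ω):
  Node 1: (V_1 - 9)/3300 + (V_1 - 0)/3600 + (V_1 - 0)/270 = 0
Collecting terms: 0.004285 × V_1 = 0.002727  =>  V_1 = 0.6365 V
Part 1:
  Read off the nodal solution: V_1 = 0.6365 V
Part 2:
  I_R1 = (V_0 - V_1)/R1 = (9 - 0.6365)/3300 = 0.002534 A
  Magnitude: I_R1 = 0.002534 A
Part 3:
  I_R2 = (V_1 - V_2)/R2 = (0.6365 - 0)/3600 = 0.0001768 A
  P_R2 = I_R2² × R2 = (0.0001768)² × 3600 = 0.0001126 W

Final answers:
1. V_1 = 0.6365 V
2. I_R1 = 0.002534 A
3. P_R2 = 0.0001126 W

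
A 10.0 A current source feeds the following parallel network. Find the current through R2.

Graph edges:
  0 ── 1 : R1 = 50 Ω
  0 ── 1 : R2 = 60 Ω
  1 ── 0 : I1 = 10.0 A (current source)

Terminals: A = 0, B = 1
All resistors sit directly between nodes 0 and 1, so they are in parallel and share one voltage V; the full source current 10 A splits among them.
1/R_par = 1/50 + 1/60 = 0.03667 S  =>  R_par = 27.27 Ω
V = I × R_par = 10 × 27.27 = 272.7 V
I_R2 = V/R2 = 272.7/60 = 4.545 A

Final answer: 4.545 A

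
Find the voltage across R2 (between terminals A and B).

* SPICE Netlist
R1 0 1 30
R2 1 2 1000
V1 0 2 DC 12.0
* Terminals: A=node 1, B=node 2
R1 and R2 are in series across V1 (node 0 → node 1 → node 2), and the output A–B is taken across R2, so this is a voltage divider.
Series current: I = V1/(R1 + R2) = 12/(30 + 1000) = 12/1030 = 0.01165 A
V_R2 = I × R2 = V1 × R2/(R1 + R2) = 12 × 1000/1030 = 11.65 V

Final answer: 11.65 V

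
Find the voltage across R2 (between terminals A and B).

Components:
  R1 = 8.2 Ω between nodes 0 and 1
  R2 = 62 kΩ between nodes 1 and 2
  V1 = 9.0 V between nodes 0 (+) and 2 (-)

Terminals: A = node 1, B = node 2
R1 and R2 are in series across V1 (node 0 → node 1 → node 2), and the output A–B is taken across R2, so this is a voltage divider.
Series current: I = V1/(R1 + R2) = 9/(8.2 + 62000) = 9/62010 = 0.0001451 A
V_R2 = I × R2 = V1 × R2/(R1 + R2) = 9 × 62000/62010 = 8.999 V

Final answer: 8.999 V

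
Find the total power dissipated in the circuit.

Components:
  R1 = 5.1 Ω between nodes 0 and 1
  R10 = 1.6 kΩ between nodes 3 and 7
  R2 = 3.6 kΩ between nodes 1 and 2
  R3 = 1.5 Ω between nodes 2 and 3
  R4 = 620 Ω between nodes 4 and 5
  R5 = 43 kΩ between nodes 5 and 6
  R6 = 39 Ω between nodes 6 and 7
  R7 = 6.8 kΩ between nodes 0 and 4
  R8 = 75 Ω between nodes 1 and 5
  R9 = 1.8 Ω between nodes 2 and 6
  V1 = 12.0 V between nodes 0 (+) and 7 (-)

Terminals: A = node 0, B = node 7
Nodal analysis, taking node 7 as the 0 V reference.
Source V1 fixes V_0 = 12 V.
KCL at each unknown node (sum of currents leaving = 0; resistances in Ω):
  Node 1: (V_1 - 12)/5.1 + (V_1 - V_2)/3600 + (V_1 - V_5)/75 = 0
  Node 2: (V_2 - V_1)/3600 + (V_2 - V_3)/1.5 + (V_2 - V_6)/1.8 = 0
  Node 3: (V_3 - V_2)/1.5 + (V_3 - 0)/1600 = 0
  Node 4: (V_4 - V_5)/620 + (V_4 - 12)/6800 = 0
  Node 5: (V_5 - V_4)/620 + (V_5 - V_6)/43000 + (V_5 - V_1)/75 = 0
  Node 6: (V_6 - V_5)/43000 + (V_6 - 0)/39 + (V_6 - V_2)/1.8 = 0
Collecting terms (coefficients in siemens):
  0.2097·V_1 - 0.0002778·V_2 - 0.01333·V_5 = 2.353
  1.223·V_2 - 0.0002778·V_1 - 0.6667·V_3 - 0.5556·V_6 = 0
  0.6673·V_3 - 0.6667·V_2 = 0
  0.00176·V_4 - 0.001613·V_5 = 0.001765
  0.01497·V_5 - 0.01333·V_1 - 0.001613·V_4 - 0.00002326·V_6 = 0
  0.5812·V_6 - 0.5556·V_2 - 0.00002326·V_5 = 0
Solving these 6 simultaneous equations (Gaussian elimination) gives:
  V_1 = 11.98 V, V_2 = 0.1413 V, V_3 = 0.1412 V, V_4 = 11.96 V
  V_5 = 11.96 V, V_6 = 0.1356 V
Power in each resistor, P = (ΔV)²/R:
  P_R1 = (12 - 11.98)²/5.1 = 0.00006459 W
  P_R2 = (11.98 - 0.1413)²/3600 = 0.03894 W
  P_R3 = (0.1413 - 0.1412)²/1.5 = 0.00000001168 W
  P_R4 = (11.96 - 11.96)²/620 = 0.0000000166 W
  P_R5 = (11.96 - 0.1356)²/43000 = 0.003252 W
  P_R6 = (0.1356 - 0)²/39 = 0.0004712 W
  P_R7 = (12 - 11.96)²/6800 = 0.000000182 W
  P_R8 = (11.98 - 11.96)²/75 = 0.000005461 W
  P_R9 = (0.1413 - 0.1356)²/1.8 = 0.00001844 W
  P_R10 = (0.1412 - 0)²/1600 = 0.00001246 W
P_total = P_R1 + P_R2 + P_R3 + P_R4 + P_R5 + P_R6 + P_R7 + P_R8 + P_R9 + P_R10 = 0.04277 W

Final answer: 0.04277 W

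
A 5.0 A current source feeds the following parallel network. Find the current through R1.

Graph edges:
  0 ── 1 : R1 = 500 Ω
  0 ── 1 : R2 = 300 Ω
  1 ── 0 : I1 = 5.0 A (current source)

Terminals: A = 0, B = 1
All resistors sit directly between nodes 0 and 1, so they are in parallel and share one voltage V; the full source current 5 A splits among them.
1/R_par = 1/500 + 1/300 = 0.005333 S  =>  R_par = 187.5 Ω
V = I × R_par = 5 × 187.5 = 937.5 V
I_R1 = V/R1 = 937.5/500 = 1.875 A

Final answer: 1.875 A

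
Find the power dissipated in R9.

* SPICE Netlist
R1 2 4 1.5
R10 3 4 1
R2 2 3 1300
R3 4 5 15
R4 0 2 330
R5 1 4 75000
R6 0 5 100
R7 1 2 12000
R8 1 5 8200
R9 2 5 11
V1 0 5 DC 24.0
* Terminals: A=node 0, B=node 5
Nodal analysis, taking node 5 as the 0 V reference.
Source V1 fixes V_0 = 24 V.
KCL at each unknown node (sum of currents leaving = 0; resistances in Ω):
  Node 1: (V_1 - V_4)/75000 + (V_1 - V_2)/12000 + (V_1 - 0)/8200 = 0
  Node 2: (V_2 - V_4)/1.5 + (V_2 - V_3)/1300 + (V_2 - 24)/330 + (V_2 - V_1)/12000 + (V_2 - 0)/11 = 0
  Node 3: (V_3 - V_2)/1300 + (V_3 - V_4)/1 = 0
  Node 4: (V_4 - V_2)/1.5 + (V_4 - 0)/15 + (V_4 - V_1)/75000 + (V_4 - V_3)/1 = 0
Collecting terms (coefficients in siemens):
  0.0002186·V_1 - 0.00008333·V_2 - 0.00001333·V_4 = 0
  0.7615·V_2 - 0.00008333·V_1 - 0.0007692·V_3 - 0.6667·V_4 = 0.07273
  1.001·V_3 - 0.0007692·V_2 - 1·V_4 = 0
  1.733·V_4 - 0.00001333·V_1 - 0.6667·V_2 - 1·V_3 = 0
Solving these 4 simultaneous equations (Gaussian elimination) gives:
  V_1 = 0.2054 V, V_2 = 0.4704 V, V_3 = 0.4277 V, V_4 = 0.4277 V
I_R9 = (V_2 - V_5)/R9 = (0.4704 - 0)/11 = 0.04276 A
P_R9 = I_R9² × R9 = (0.04276)² × 11 = 0.02012 W

Final answer: 0.02012 W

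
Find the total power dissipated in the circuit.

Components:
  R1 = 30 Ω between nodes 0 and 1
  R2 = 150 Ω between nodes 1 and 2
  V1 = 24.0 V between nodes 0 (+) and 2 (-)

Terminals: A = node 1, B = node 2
Nodal analysis, taking node 2 as the 0 V reference.
Source V1 fixes V_0 = 24 V.
KCL at each unknown node (sum of currents leaving = 0; resistances in Ω):
  Node 1: (V_1 - 24)/30 + (V_1 - 0)/150 = 0
Collecting terms: 0.04 × V_1 = 0.8  =>  V_1 = 20 V
Power in each resistor, P = (ΔV)²/R:
  P_R1 = (24 - 20)²/30 = 0.5333 W
  P_R2 = (20 - 0)²/150 = 2.667 W
P_total = P_R1 + P_R2 = 3.2 W

Final answer: 3.2 W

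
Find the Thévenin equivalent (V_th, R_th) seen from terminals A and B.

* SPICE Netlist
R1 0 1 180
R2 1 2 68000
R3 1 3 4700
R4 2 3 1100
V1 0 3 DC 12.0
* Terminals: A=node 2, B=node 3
Step 1 — V_th is the open-circuit voltage V_A - V_B (nothing connected across the terminals).
Nodal analysis, taking node 3 as the 0 V reference.
Source V1 fixes V_0 = 12 V.
KCL at each unknown node (sum of currents leaving = 0; resistances in Ω):
  Node 1: (V_1 - 12)/180 + (V_1 - V_2)/68000 + (V_1 - 0)/4700 = 0
  Node 2: (V_2 - V_1)/68000 + (V_2 - 0)/1100 = 0
Collecting terms (coefficients in siemens):
  0.005783·V_1 - 0.00001471·V_2 = 0.06667
  0.0009238·V_2 - 0.00001471·V_1 = 0
Determinant D = (0.005783)(0.0009238) - (-0.00001471)(-0.00001471) = 0.000005342
V_1 = [(0.06667)(0.0009238) - (-0.00001471)(0)]/D = 11.53 V
V_2 = [(0.005783)(0) - (0.06667)(-0.00001471)]/D = 0.1835 V
V_th = V_2 - V_3 = 0.1835 - 0 = 0.1835 V
Step 2 — R_th: zero the source — replace V1 by a short circuit (node 3 merges into node 0) — and find the resistance seen between A (node 2) and B (node 0).
Reduce the network between node 2 (A) and node 0 (B) by series/parallel combination:
  Rp1 = R1 ‖ R3 (parallel, both between nodes 0 and 1) = 1/(1/180 + 1/4700) = 173.4 Ω
  Rs1 = R2 + Rp1 (series, joined only at node 1) = 68000 + 173.4 = 68170 Ω
  Rp2 = R4 ‖ Rs1 (parallel, both between nodes 0 and 2) = 1/(1/1100 + 1/68170) = 1083 Ω
R_th = 1.083 kΩ

Final answer: V_th = 0.1835 V, R_th = 1.083 kΩ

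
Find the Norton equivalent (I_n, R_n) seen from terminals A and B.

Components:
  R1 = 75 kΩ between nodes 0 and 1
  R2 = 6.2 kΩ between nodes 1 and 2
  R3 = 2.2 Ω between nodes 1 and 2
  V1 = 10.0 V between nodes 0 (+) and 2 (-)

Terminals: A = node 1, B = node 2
Find the Thévenin equivalent first; then I_n = V_th/R_th and R_n = R_th.
Step 1 — V_th is the open-circuit voltage V_A - V_B (nothing connected across the terminals).
Nodal analysis, taking node 2 as the 0 V reference.
Source V1 fixes V_0 = 10 V.
KCL at each unknown node (sum of currents leaving = 0; resistances in Ω):
  Node 1: (V_1 - 10)/75000 + (V_1 - 0)/6200 + (V_1 - 0)/2.2 = 0
Collecting terms: 0.4547 × V_1 = 0.0001333  =>  V_1 = 0.0002932 V
V_th = V_1 - V_2 = 0.0002932 - 0 = 0.0002932 V
Step 2 — R_th: zero the source — replace V1 by a short circuit (node 2 merges into node 0) — and find the resistance seen between A (node 1) and B (node 0).
Reduce the network between node 1 (A) and node 0 (B) by series/parallel combination:
  Rp1 = R1 ‖ R2 ‖ R3 (parallel, all between nodes 0 and 1) = 1/(1/75000 + 1/6200 + 1/2.2) = 2.199 Ω
R_th = 2.199 Ω
I_n = V_th/R_th = 0.0002932/2.199 = 0.0001333 A, and R_n = R_th = 2.199 Ω

Final answer: I_n = 0.0001333 A, R_n = 2.199 Ω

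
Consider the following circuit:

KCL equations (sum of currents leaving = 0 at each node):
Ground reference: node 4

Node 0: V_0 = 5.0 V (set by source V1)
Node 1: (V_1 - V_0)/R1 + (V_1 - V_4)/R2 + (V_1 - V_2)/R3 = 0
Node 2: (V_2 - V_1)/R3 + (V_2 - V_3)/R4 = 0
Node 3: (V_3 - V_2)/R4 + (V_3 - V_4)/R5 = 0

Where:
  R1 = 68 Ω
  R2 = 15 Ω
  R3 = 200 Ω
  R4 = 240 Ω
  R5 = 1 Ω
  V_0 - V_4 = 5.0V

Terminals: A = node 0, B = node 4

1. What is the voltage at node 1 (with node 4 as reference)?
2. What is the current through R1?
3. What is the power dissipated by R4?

Nodal analysis, taking node 4 as the 0 V reference.
Source V1 fixes V_0 = 5 V.
KCL at each unknown node (sum of currents leaving = 0; resistances in Ω):
  Node 1: (V_1 - 5)/68 + (V_1 - 0)/15 + (V_1 - V_2)/200 = 0
  Node 2: (V_2 - V_1)/200 + (V_2 - V_3)/240 = 0
  Node 3: (V_3 - V_2)/240 + (V_3 - 0)/1 = 0
Collecting terms (coefficients in siemens):
  0.08637·V_1 - 0.005·V_2 = 0.07353
  0.009167·V_2 - 0.005·V_1 - 0.004167·V_3 = 0
  1.004·V_3 - 0.004167·V_2 = 0
Solving these 3 simultaneous equations (Gaussian elimination) gives:
  V_1 = 0.8791 V, V_2 = 0.4804 V, V_3 = 0.001993 V
Part 1:
  Read off the nodal solution: V_1 = 0.8791 V
Part 2:
  I_R1 = (V_0 - V_1)/R1 = (5 - 0.8791)/68 = 0.0606 A
  Magnitude: I_R1 = 0.0606 A
Part 3:
  I_R4 = (V_2 - V_3)/R4 = (0.4804 - 0.001993)/240 = 0.001993 A
  P_R4 = I_R4² × R4 = (0.001993)² × 240 = 0.0009537 W

Final answers:
1. V_1 = 0.8791 V
2. I_R1 = 0.0606 A
3. P_R4 = 0.0009537 W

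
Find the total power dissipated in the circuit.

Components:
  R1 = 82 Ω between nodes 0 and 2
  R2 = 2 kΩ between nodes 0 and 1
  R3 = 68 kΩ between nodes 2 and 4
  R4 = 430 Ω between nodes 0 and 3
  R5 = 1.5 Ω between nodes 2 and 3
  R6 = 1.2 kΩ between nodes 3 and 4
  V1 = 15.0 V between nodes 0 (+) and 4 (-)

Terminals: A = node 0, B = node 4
Nodal analysis, taking node 4 as the 0 V reference.
Source V1 fixes V_0 = 15 V.
KCL at each unknown node (sum of currents leaving = 0; resistances in Ω):
  Node 1: (V_1 - 15)/2000 = 0
  Node 2: (V_2 - 15)/82 + (V_2 - 0)/68000 + (V_2 - V_3)/1.5 = 0
  Node 3: (V_3 - 15)/430 + (V_3 - V_2)/1.5 + (V_3 - 0)/1200 = 0
Collecting terms (coefficients in siemens):
  0.0005·V_1 = 0.0075
  0.6789·V_2 - 0.6667·V_3 = 0.1829
  0.6698·V_3 - 0.6667·V_2 = 0.03488
Solving these 3 simultaneous equations (Gaussian elimination) gives:
  V_1 = 15 V, V_2 = 14.18 V, V_3 = 14.16 V
Power in each resistor, P = (ΔV)²/R:
  P_R1 = (15 - 14.18)²/82 = 0.008293 W
  P_R2 = (15 - 15)²/2000 = 0 W
  P_R3 = (14.18 - 0)²/68000 = 0.002955 W
  P_R4 = (15 - 14.16)²/430 = 0.001639 W
  P_R5 = (14.18 - 14.16)²/1.5 = 0.0001455 W
  P_R6 = (14.16 - 0)²/1200 = 0.1671 W
P_total = P_R1 + P_R2 + P_R3 + P_R4 + P_R5 + P_R6 = 0.1801 W

Final answer: 0.1801 W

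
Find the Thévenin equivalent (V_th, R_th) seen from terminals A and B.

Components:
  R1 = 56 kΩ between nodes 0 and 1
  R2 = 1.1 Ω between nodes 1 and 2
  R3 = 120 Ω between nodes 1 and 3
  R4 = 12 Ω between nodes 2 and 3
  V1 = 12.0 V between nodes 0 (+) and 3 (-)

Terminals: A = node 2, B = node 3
Step 1 — V_th is the open-circuit voltage V_A - V_B (nothing connected across the terminals).
Nodal analysis, taking node 3 as the 0 V reference.
Source V1 fixes V_0 = 12 V.
KCL at each unknown node (sum of currents leaving = 0; resistances in Ω):
  Node 1: (V_1 - 12)/56000 + (V_1 - V_2)/1.1 + (V_1 - 0)/120 = 0
  Node 2: (V_2 - V_1)/1.1 + (V_2 - 0)/12 = 0
Collecting terms (coefficients in siemens):
  0.9174·V_1 - 0.9091·V_2 = 0.0002143
  0.9924·V_2 - 0.9091·V_1 = 0
Determinant D = (0.9174)(0.9924) - (-0.9091)(-0.9091) = 0.08405
V_1 = [(0.0002143)(0.9924) - (-0.9091)(0)]/D = 0.00253 V
V_2 = [(0.9174)(0) - (0.0002143)(-0.9091)]/D = 0.002318 V
V_th = V_2 - V_3 = 0.002318 - 0 = 0.002318 V
Step 2 — R_th: zero the source — replace V1 by a short circuit (node 3 merges into node 0) — and find the resistance seen between A (node 2) and B (node 0).
Reduce the network between node 2 (A) and node 0 (B) by series/parallel combination:
  Rp1 = R1 ‖ R3 (parallel, both between nodes 0 and 1) = 1/(1/56000 + 1/120) = 119.7 Ω
  Rs1 = R2 + Rp1 (series, joined only at node 1) = 1.1 + 119.7 = 120.8 Ω
  Rp2 = R4 ‖ Rs1 (parallel, both between nodes 0 and 2) = 1/(1/12 + 1/120.8) = 10.92 Ω
R_th = 10.92 Ω

Final answer: V_th = 0.002318 V, R_th = 10.92 Ω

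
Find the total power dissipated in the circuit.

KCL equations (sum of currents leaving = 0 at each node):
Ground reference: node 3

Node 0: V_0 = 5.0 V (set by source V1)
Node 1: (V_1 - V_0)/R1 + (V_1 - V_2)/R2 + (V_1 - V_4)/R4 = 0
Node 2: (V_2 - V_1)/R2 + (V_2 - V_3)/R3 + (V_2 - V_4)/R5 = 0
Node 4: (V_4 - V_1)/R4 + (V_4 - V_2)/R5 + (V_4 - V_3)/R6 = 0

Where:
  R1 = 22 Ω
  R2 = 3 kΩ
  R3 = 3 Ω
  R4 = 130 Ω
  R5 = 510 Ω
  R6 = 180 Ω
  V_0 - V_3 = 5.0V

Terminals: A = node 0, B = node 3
Nodal analysis, taking node 3 as the 0 V reference.
Source V1 fixes V_0 = 5 V.
KCL at each unknown node (sum of currents leaving = 0; resistances in Ω):
  Node 1: (V_1 - 5)/22 + (V_1 - V_2)/3000 + (V_1 - V_4)/130 = 0
  Node 2: (V_2 - V_1)/3000 + (V_2 - 0)/3 + (V_2 - V_4)/510 = 0
  Node 4: (V_4 - V_1)/130 + (V_4 - V_2)/510 + (V_4 - 0)/180 = 0
Collecting terms (coefficients in siemens):
  0.05348·V_1 - 0.0003333·V_2 - 0.007692·V_4 = 0.2273
  0.3356·V_2 - 0.0003333·V_1 - 0.001961·V_4 = 0
  0.01521·V_4 - 0.007692·V_1 - 0.001961·V_2 = 0
Solving these 3 simultaneous equations (Gaussian elimination) gives:
  V_1 = 4.584 V, V_2 = 0.01811 V, V_4 = 2.321 V
Power in each resistor, P = (ΔV)²/R:
  P_R1 = (5 - 4.584)²/22 = 0.007883 W
  P_R2 = (4.584 - 0.01811)²/3000 = 0.006948 W
  P_R3 = (0.01811 - 0)²/3 = 0.0001093 W
  P_R4 = (4.584 - 2.321)²/130 = 0.03939 W
  P_R5 = (0.01811 - 2.321)²/510 = 0.0104 W
  P_R6 = (0 - 2.321)²/180 = 0.02992 W
P_total = P_R1 + P_R2 + P_R3 + P_R4 + P_R5 + P_R6 = 0.09464 W

Final answer: 0.09464 W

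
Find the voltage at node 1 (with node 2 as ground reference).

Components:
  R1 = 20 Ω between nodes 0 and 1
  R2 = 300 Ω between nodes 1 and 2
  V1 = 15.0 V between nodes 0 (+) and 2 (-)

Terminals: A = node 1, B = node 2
Nodal analysis, taking node 2 as the 0 V reference.
Source V1 fixes V_0 = 15 V.
KCL at each unknown node (sum of currents leaving = 0; resistances in Ω):
  Node 1: (V_1 - 15)/20 + (V_1 - 0)/300 = 0
Collecting terms: 0.05333 × V_1 = 0.75  =>  V_1 = 14.06 V
The requested potential is V_1 = 14.06 V.

Final answer: V_1 = 14.06 V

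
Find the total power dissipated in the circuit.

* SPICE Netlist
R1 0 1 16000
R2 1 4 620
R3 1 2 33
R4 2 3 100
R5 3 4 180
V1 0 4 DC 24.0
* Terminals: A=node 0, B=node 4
Nodal analysis, taking node 4 as the 0 V reference.
Source V1 fixes V_0 = 24 V.
KCL at each unknown node (sum of currents leaving = 0; resistances in Ω):
  Node 1: (V_1 - 24)/16000 + (V_1 - 0)/620 + (V_1 - V_2)/33 = 0
  Node 2: (V_2 - V_1)/33 + (V_2 - V_3)/100 = 0
  Node 3: (V_3 - V_2)/100 + (V_3 - 0)/180 = 0
Collecting terms (coefficients in siemens):
  0.03198·V_1 - 0.0303·V_2 = 0.0015
  0.0403·V_2 - 0.0303·V_1 - 0.01·V_3 = 0
  0.01556·V_3 - 0.01·V_2 = 0
Solving these 3 simultaneous equations (Gaussian elimination) gives:
  V_1 = 0.308 V, V_2 = 0.2755 V, V_3 = 0.1771 V
Power in each resistor, P = (ΔV)²/R:
  P_R1 = (24 - 0.308)²/16000 = 0.03508 W
  P_R2 = (0.308 - 0)²/620 = 0.000153 W
  P_R3 = (0.308 - 0.2755)²/33 = 0.00003195 W
  P_R4 = (0.2755 - 0.1771)²/100 = 0.00009682 W
  P_R5 = (0.1771 - 0)²/180 = 0.0001743 W
P_total = P_R1 + P_R2 + P_R3 + P_R4 + P_R5 = 0.03554 W

Final answer: 0.03554 W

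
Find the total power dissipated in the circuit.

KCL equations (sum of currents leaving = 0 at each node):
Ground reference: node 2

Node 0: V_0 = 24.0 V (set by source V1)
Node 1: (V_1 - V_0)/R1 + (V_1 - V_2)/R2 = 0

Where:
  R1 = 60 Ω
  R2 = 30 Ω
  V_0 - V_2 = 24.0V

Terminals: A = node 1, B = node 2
Nodal analysis, taking node 2 as the 0 V reference.
Source V1 fixes V_0 = 24 V.
KCL at each unknown node (sum of currents leaving = 0; resistances in Ω):
  Node 1: (V_1 - 24)/60 + (V_1 - 0)/30 = 0
Collecting terms: 0.05 × V_1 = 0.4  =>  V_1 = 8 V
Power in each resistor, P = (ΔV)²/R:
  P_R1 = (24 - 8)²/60 = 4.267 W
  P_R2 = (8 - 0)²/30 = 2.133 W
P_total = P_R1 + P_R2 = 6.4 W

Final answer: 6.4 W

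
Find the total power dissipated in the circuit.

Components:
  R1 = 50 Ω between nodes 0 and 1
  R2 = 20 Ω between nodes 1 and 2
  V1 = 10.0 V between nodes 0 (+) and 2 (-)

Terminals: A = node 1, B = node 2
Nodal analysis, taking node 2 as the 0 V reference.
Source V1 fixes V_0 = 10 V.
KCL at each unknown node (sum of currents leaving = 0; resistances in Ω):
  Node 1: (V_1 - 10)/50 + (V_1 - 0)/20 = 0
Collecting terms: 0.07 × V_1 = 0.2  =>  V_1 = 2.857 V
Power in each resistor, P = (ΔV)²/R:
  P_R1 = (10 - 2.857)²/50 = 1.02 W
  P_R2 = (2.857 - 0)²/20 = 0.4082 W
P_total = P_R1 + P_R2 = 1.429 W

Final answer: 1.429 W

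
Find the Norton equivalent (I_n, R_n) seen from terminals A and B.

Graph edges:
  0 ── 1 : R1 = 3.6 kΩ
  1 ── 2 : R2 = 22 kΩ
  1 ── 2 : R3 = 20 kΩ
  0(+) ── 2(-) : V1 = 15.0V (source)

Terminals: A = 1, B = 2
Find the Thévenin equivalent first; then I_n = V_th/R_th and R_n = R_th.
Step 1 — V_th is the open-circuit voltage V_A - V_B (nothing connected across the terminals).
Nodal analysis, taking node 2 as the 0 V reference.
Source V1 fixes V_0 = 15 V.
KCL at each unknown node (sum of currents leaving = 0; resistances in Ω):
  Node 1: (V_1 - 15)/3600 + (V_1 - 0)/22000 + (V_1 - 0)/20000 = 0
Collecting terms: 0.0003732 × V_1 = 0.004167  =>  V_1 = 11.16 V
V_th = V_1 - V_2 = 11.16 - 0 = 11.16 V
Step 2 — R_th: zero the source — replace V1 by a short circuit (node 2 merges into node 0) — and find the resistance seen between A (node 1) and B (node 0).
Reduce the network between node 1 (A) and node 0 (B) by series/parallel combination:
  Rp1 = R1 ‖ R2 ‖ R3 (parallel, all between nodes 0 and 1) = 1/(1/3600 + 1/22000 + 1/20000) = 2679 Ω
R_th = 2.679 kΩ
I_n = V_th/R_th = 11.16/2679 = 0.004167 A, and R_n = R_th = 2.679 kΩ

Final answer: I_n = 0.004167 A, R_n = 2.679 kΩ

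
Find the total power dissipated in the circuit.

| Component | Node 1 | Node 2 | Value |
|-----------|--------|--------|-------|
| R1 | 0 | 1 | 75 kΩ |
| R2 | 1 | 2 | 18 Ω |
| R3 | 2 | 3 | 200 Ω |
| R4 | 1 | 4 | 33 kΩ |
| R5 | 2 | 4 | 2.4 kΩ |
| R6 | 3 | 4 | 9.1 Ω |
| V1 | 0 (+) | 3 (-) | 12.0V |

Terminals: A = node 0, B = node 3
Nodal analysis, taking node 3 as the 0 V reference.
Source V1 fixes V_0 = 12 V.
KCL at each unknown node (sum of currents leaving = 0; resistances in Ω):
  Node 1: (V_1 - 12)/75000 + (V_1 - V_2)/18 + (V_1 - V_4)/33000 = 0
  Node 2: (V_2 - V_1)/18 + (V_2 - 0)/200 + (V_2 - V_4)/2400 = 0
  Node 4: (V_4 - V_1)/33000 + (V_4 - V_2)/2400 + (V_4 - 0)/9.1 = 0
Collecting terms (coefficients in siemens):
  0.0556·V_1 - 0.05556·V_2 - 0.0000303·V_4 = 0.00016
  0.06097·V_2 - 0.05556·V_1 - 0.0004167·V_4 = 0
  0.1103·V_4 - 0.0000303·V_1 - 0.0004167·V_2 = 0
Solving these 3 simultaneous equations (Gaussian elimination) gives:
  V_1 = 0.03214 V, V_2 = 0.02929 V, V_4 = 0.0001194 V
Power in each resistor, P = (ΔV)²/R:
  P_R1 = (12 - 0.03214)²/75000 = 0.00191 W
  P_R2 = (0.03214 - 0.02929)²/18 = 0.0000004528 W
  P_R3 = (0.02929 - 0)²/200 = 0.000004289 W
  P_R4 = (0.03214 - 0.0001194)²/33000 = 0.00000003108 W
  P_R5 = (0.02929 - 0.0001194)²/2400 = 0.0000003545 W
  P_R6 = (0 - 0.0001194)²/9.1 = 0.000000001568 W
P_total = P_R1 + P_R2 + P_R3 + P_R4 + P_R5 + P_R6 = 0.001915 W

Final answer: 0.001915 W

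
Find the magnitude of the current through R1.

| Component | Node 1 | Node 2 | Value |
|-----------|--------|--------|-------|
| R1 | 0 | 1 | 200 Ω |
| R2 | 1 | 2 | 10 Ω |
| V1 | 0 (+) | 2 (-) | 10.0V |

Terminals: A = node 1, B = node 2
Nodal analysis, taking node 2 as the 0 V reference.
Source V1 fixes V_0 = 10 V.
KCL at each unknown node (sum of currents leaving = 0; resistances in Ω):
  Node 1: (V_1 - 10)/200 + (V_1 - 0)/10 = 0
Collecting terms: 0.105 × V_1 = 0.05  =>  V_1 = 0.4762 V
I_R1 = (V_0 - V_1)/R1 = (10 - 0.4762)/200 = 0.04762 A
|I_R1| = 0.04762 A

Final answer: |I_R1| = 0.04762 A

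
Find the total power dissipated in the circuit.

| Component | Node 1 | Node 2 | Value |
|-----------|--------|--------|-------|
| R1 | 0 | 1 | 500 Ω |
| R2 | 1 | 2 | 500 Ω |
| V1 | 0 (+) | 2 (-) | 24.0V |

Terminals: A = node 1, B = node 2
Nodal analysis, taking node 2 as the 0 V reference.
Source V1 fixes V_0 = 24 V.
KCL at each unknown node (sum of currents leaving = 0; resistances in Ω):
  Node 1: (V_1 - 24)/500 + (V_1 - 0)/500 = 0
Collecting terms: 0.004 × V_1 = 0.048  =>  V_1 = 12 V
Power in each resistor, P = (ΔV)²/R:
  P_R1 = (24 - 12)²/500 = 0.288 W
  P_R2 = (12 - 0)²/500 = 0.288 W
P_total = P_R1 + P_R2 = 0.576 W

Final answer: 0.576 W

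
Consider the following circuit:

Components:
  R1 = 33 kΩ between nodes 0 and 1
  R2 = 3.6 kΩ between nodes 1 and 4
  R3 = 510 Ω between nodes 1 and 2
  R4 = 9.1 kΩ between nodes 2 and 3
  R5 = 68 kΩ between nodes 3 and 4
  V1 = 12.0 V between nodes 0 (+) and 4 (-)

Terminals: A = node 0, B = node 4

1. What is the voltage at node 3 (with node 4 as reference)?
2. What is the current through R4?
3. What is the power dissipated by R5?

Nodal analysis, taking node 4 as the 0 V reference.
Source V1 fixes V_0 = 12 V.
KCL at each unknown node (sum of currents leaving = 0; resistances in Ω):
  Node 1: (V_1 - 12)/33000 + (V_1 - 0)/3600 + (V_1 - V_2)/510 = 0
  Node 2: (V_2 - V_1)/510 + (V_2 - V_3)/9100 = 0
  Node 3: (V_3 - V_2)/9100 + (V_3 - 0)/68000 = 0
Collecting terms (coefficients in siemens):
  0.002269·V_1 - 0.001961·V_2 = 0.0003636
  0.002071·V_2 - 0.001961·V_1 - 0.0001099·V_3 = 0
  0.0001246·V_3 - 0.0001099·V_2 = 0
Solving these 3 simultaneous equations (Gaussian elimination) gives:
  V_1 = 1.133 V, V_2 = 1.125 V, V_3 = 0.9927 V
Part 1:
  Read off the nodal solution: V_3 = 0.9927 V
Part 2:
  I_R4 = (V_2 - V_3)/R4 = (1.125 - 0.9927)/9100 = 0.0000146 A
  Magnitude: I_R4 = 0.0000146 A
Part 3:
  I_R5 = (V_3 - V_4)/R5 = (0.9927 - 0)/68000 = 0.0000146 A
  P_R5 = I_R5² × R5 = (0.0000146)² × 68000 = 0.00001449 W

Final answers:
1. V_3 = 0.9927 V
2. I_R4 = 1.46e-05 A
3. P_R5 = 1.449e-05 W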